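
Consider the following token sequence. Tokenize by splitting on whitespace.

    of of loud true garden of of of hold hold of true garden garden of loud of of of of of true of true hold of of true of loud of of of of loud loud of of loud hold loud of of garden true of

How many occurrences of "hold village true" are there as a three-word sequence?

Scanning the 44 overlapping trigram windows for "hold village true":
  (none found)

0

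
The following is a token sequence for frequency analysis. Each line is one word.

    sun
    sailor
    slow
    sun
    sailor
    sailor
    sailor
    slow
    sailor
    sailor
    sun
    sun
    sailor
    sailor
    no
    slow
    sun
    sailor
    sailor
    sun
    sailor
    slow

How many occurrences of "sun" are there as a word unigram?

6

Scanning the 22 tokens for "sun":
  position 1: sun
  position 4: sun
  position 11: sun
  position 12: sun
  position 17: sun
  position 20: sun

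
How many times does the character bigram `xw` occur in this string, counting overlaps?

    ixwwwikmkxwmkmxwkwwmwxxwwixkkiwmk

4

Sliding a length-2 window over the 33 characters (32 positions):
  position 2–3: xw
  position 10–11: xw
  position 15–16: xw
  position 23–24: xw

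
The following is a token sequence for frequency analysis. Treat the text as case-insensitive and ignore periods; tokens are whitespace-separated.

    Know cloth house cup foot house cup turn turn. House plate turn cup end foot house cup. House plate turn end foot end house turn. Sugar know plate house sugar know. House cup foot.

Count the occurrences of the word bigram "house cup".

Scanning the 33 overlapping bigram windows for "house cup":
  position 3–4: house cup
  position 6–7: house cup
  position 16–17: house cup
  position 32–33: house cup

4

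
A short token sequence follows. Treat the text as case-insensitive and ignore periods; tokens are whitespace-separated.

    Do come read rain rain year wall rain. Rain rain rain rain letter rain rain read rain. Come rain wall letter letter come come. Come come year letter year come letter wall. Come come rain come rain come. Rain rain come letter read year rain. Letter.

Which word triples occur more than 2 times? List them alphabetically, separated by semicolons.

rain come rain; rain rain rain

Trigram counts meeting the condition (more than 2 times):
  rain come rain: 3
  rain rain rain: 3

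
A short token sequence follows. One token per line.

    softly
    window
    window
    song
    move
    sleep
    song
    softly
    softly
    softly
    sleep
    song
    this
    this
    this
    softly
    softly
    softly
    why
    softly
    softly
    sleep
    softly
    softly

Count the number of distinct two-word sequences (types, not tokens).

24 tokens → 23 bigram windows in total.
Repeated bigrams (each contributes count−1 duplicates):
  softly softly: 6
  sleep song: 2
  softly sleep: 2
  this this: 2
8 duplicate windows → 23 − 8 = 15 distinct.

15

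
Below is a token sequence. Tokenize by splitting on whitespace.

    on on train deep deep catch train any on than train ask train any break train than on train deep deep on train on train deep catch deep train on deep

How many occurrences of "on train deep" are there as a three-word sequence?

3

Scanning the 29 overlapping trigram windows for "on train deep":
  position 2–4: on train deep
  position 18–20: on train deep
  position 24–26: on train deep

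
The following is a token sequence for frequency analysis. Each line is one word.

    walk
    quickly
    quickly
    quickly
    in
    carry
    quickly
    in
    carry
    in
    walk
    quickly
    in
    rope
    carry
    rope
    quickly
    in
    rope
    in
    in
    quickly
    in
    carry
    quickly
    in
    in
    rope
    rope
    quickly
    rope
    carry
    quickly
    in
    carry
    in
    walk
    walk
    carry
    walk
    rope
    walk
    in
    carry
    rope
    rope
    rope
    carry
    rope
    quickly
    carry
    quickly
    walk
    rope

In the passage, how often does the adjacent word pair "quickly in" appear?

7

Scanning the 53 overlapping bigram windows for "quickly in":
  position 4–5: quickly in
  position 7–8: quickly in
  position 12–13: quickly in
  position 17–18: quickly in
  position 22–23: quickly in
  position 25–26: quickly in
  position 33–34: quickly in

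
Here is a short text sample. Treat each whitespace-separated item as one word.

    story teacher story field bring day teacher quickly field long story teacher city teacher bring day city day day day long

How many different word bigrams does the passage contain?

21 tokens → 20 bigram windows in total.
Repeated bigrams (each contributes count−1 duplicates):
  bring day: 2
  day day: 2
  story teacher: 2
3 duplicate windows → 20 − 3 = 17 distinct.

17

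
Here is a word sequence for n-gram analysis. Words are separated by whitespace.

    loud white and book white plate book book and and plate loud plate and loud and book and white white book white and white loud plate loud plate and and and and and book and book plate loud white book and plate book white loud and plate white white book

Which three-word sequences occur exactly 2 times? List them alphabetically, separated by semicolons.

Trigram counts meeting the condition (exactly 2 times):
  and book and: 2
  loud plate and: 2
  plate loud plate: 2
  white white book: 2

and book and; loud plate and; plate loud plate; white white book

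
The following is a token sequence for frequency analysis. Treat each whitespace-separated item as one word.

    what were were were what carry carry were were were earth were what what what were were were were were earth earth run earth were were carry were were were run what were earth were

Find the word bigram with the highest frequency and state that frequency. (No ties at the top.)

"were were", 11 times

Bigram frequencies (highest first):
  were were: 11
  what were: 3
  were earth: 3
  earth were: 3
  were what: 2
  carry were: 2
  … (9 more, each ≤ 2)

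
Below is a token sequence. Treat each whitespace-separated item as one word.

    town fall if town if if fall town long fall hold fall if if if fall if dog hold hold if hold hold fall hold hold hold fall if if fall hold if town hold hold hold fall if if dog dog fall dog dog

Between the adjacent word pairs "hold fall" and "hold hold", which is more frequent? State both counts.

"hold fall": 4 occurrences
"hold hold": 6 occurrences

"hold hold" (6 vs 4)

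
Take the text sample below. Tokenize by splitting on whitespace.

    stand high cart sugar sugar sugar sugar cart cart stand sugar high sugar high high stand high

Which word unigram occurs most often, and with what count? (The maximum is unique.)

"sugar", 6 times

Unigram frequencies (highest first):
  sugar: 6
  high: 5
  stand: 3
  cart: 3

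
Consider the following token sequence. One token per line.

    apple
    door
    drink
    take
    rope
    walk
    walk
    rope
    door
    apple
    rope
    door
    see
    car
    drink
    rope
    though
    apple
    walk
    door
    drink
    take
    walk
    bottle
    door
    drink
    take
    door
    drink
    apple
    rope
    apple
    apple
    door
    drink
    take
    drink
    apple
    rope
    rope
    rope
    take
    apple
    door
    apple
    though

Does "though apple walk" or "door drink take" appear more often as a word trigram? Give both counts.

"though apple walk": 1 occurrence
"door drink take": 4 occurrences

"door drink take" (4 vs 1)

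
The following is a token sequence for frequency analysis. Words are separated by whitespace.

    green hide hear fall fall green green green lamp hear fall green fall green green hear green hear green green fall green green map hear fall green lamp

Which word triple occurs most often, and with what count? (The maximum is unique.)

Trigram frequencies (highest first):
  fall green green: 3
  hear fall green: 2
  green fall green: 2
  green hear green: 2
  green hide hear: 1
  hide hear fall: 1
  … (15 more, each ≤ 1)

"fall green green", 3 times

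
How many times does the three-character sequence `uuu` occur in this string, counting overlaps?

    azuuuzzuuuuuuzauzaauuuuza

Sliding a length-3 window over the 25 characters (23 positions):
  position 3–5: uuu
  position 8–10: uuu
  position 9–11: uuu
  position 10–12: uuu
  position 11–13: uuu
  position 20–22: uuu
  position 21–23: uuu

7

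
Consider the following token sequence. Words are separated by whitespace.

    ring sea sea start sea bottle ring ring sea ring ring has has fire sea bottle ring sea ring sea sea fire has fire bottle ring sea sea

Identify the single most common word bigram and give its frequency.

Bigram frequencies (highest first):
  ring sea: 5
  sea sea: 3
  bottle ring: 3
  sea bottle: 2
  ring ring: 2
  sea ring: 2
  … (9 more, each ≤ 2)

"ring sea", 5 times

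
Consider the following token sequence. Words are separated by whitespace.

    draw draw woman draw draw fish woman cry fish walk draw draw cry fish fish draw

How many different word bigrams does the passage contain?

16 tokens → 15 bigram windows in total.
Repeated bigrams (each contributes count−1 duplicates):
  draw draw: 3
  cry fish: 2
3 duplicate windows → 15 − 3 = 12 distinct.

12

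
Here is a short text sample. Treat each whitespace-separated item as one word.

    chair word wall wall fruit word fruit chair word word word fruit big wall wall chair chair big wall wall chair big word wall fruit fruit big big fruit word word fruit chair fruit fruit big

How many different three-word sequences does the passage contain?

29

36 tokens → 34 trigram windows in total.
Repeated trigrams (each contributes count−1 duplicates):
  big wall wall: 2
  fruit fruit big: 2
  wall wall chair: 2
  word fruit chair: 2
  word word fruit: 2
5 duplicate windows → 34 − 5 = 29 distinct.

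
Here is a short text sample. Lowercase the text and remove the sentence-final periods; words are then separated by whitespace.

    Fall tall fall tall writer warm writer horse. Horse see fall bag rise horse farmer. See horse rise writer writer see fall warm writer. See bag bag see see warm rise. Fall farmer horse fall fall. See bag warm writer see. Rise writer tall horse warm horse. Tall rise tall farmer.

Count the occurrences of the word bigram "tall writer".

Scanning the 50 overlapping bigram windows for "tall writer":
  position 4–5: tall writer

1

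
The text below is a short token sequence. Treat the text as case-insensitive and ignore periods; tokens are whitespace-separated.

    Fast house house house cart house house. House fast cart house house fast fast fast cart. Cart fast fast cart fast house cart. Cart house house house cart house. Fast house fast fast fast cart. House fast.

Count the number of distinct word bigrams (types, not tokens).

37 tokens → 36 bigram windows in total.
Repeated bigrams (each contributes count−1 duplicates):
  house house: 7
  cart house: 5
  fast fast: 5
  house fast: 5
  fast cart: 4
  fast house: 3
  house cart: 3
  cart cart: 2
  … (1 more repeated)
27 duplicate windows → 36 − 27 = 9 distinct.

9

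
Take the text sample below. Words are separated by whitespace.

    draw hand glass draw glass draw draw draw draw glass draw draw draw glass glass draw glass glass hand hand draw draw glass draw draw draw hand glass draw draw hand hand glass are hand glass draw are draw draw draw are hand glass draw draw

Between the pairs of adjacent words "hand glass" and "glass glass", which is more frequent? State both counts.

"hand glass" (5 vs 2)

"hand glass": 5 occurrences
"glass glass": 2 occurrences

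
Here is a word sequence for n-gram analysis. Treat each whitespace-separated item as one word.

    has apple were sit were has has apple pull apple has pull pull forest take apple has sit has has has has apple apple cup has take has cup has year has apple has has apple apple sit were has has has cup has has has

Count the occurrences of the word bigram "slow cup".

0

Scanning the 45 overlapping bigram windows for "slow cup":
  (none found)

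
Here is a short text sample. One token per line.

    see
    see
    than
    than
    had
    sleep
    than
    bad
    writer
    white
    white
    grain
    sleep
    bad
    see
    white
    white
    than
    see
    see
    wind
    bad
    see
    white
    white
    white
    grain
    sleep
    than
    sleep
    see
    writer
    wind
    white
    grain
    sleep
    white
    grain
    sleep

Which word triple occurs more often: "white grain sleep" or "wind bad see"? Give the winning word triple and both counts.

"white grain sleep" (4 vs 1)

"white grain sleep": 4 occurrences
"wind bad see": 1 occurrence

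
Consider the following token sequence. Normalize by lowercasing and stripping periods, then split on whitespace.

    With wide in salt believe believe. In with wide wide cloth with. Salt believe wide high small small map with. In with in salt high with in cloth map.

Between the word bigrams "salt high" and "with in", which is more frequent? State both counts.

"salt high": 1 occurrence
"with in": 3 occurrences

"with in" (3 vs 1)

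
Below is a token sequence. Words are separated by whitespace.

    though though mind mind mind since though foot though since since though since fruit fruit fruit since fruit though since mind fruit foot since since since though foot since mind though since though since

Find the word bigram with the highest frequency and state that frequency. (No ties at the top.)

"though since", 5 times

Bigram frequencies (highest first):
  though since: 5
  since though: 4
  since since: 3
  mind mind: 2
  though foot: 2
  since fruit: 2
  … (12 more, each ≤ 2)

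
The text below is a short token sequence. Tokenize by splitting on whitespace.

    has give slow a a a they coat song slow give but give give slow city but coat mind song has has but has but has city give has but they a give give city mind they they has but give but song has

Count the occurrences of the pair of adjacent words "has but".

4

Scanning the 43 overlapping bigram windows for "has but":
  position 22–23: has but
  position 24–25: has but
  position 29–30: has but
  position 39–40: has but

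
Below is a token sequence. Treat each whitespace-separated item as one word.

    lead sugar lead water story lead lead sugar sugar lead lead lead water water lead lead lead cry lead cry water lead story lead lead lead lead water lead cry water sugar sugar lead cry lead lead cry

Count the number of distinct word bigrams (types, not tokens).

14

38 tokens → 37 bigram windows in total.
Repeated bigrams (each contributes count−1 duplicates):
  lead lead: 9
  lead cry: 5
  lead water: 3
  sugar lead: 3
  water lead: 3
  cry lead: 2
  cry water: 2
  lead sugar: 2
  … (2 more repeated)
23 duplicate windows → 37 − 23 = 14 distinct.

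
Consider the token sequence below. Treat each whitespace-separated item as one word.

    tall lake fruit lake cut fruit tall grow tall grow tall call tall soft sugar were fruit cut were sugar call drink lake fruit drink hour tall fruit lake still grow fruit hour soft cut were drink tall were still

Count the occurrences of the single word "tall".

Scanning the 40 tokens for "tall":
  position 1: tall
  position 7: tall
  position 9: tall
  position 11: tall
  position 13: tall
  position 27: tall
  position 38: tall

7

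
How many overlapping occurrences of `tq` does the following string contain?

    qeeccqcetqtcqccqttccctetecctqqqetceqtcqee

Sliding a length-2 window over the 41 characters (40 positions):
  position 9–10: tq
  position 28–29: tq

2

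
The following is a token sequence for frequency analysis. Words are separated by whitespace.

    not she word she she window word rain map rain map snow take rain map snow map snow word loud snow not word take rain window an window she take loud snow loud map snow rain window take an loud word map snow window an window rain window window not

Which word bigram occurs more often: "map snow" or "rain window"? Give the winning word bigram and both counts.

"map snow" (5 vs 3)

"map snow": 5 occurrences
"rain window": 3 occurrences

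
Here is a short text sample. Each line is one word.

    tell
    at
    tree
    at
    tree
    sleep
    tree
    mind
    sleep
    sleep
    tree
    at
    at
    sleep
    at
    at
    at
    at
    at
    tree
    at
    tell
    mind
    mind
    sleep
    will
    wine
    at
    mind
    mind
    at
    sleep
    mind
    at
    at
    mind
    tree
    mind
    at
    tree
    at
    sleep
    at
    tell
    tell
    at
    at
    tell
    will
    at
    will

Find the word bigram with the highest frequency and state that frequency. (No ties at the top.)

Bigram frequencies (highest first):
  at at: 7
  at tree: 4
  tree at: 4
  at sleep: 3
  at tell: 3
  mind at: 3
  … (19 more, each ≤ 2)

"at at", 7 times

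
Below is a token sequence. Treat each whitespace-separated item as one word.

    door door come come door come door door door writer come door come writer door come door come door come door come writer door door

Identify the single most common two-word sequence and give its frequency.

"door come", 7 times

Bigram frequencies (highest first):
  door come: 7
  come door: 6
  door door: 4
  come writer: 2
  writer door: 2
  come come: 1
  … (2 more, each ≤ 1)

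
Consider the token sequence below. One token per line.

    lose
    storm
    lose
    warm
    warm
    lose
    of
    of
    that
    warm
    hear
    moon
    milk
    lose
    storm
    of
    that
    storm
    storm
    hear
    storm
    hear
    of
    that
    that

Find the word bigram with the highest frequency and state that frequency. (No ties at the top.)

"of that", 3 times

Bigram frequencies (highest first):
  of that: 3
  lose storm: 2
  storm hear: 2
  storm lose: 1
  lose warm: 1
  warm warm: 1
  … (14 more, each ≤ 1)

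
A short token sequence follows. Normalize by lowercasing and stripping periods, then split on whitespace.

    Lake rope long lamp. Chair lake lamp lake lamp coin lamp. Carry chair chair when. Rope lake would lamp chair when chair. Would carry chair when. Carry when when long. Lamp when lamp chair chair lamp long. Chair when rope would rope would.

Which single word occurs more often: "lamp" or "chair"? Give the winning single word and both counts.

"chair" (9 vs 8)

"lamp": 8 occurrences
"chair": 9 occurrences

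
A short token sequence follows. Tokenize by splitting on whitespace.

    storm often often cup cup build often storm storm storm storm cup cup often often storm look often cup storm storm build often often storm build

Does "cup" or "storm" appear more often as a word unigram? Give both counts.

"cup": 5 occurrences
"storm": 9 occurrences

"storm" (9 vs 5)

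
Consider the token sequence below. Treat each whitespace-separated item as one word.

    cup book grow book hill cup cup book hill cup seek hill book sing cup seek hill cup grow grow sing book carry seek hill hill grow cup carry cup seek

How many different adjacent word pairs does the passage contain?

31 tokens → 30 bigram windows in total.
Repeated bigrams (each contributes count−1 duplicates):
  cup seek: 3
  hill cup: 3
  seek hill: 3
  book hill: 2
  cup book: 2
8 duplicate windows → 30 − 8 = 22 distinct.

22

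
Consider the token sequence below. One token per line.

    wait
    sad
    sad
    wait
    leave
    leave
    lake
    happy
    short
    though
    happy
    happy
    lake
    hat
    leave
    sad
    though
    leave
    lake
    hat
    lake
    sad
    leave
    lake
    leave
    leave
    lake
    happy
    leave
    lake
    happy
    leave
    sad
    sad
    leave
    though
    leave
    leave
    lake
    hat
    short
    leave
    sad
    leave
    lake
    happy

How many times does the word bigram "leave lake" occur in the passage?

Scanning the 45 overlapping bigram windows for "leave lake":
  position 6–7: leave lake
  position 18–19: leave lake
  position 23–24: leave lake
  position 26–27: leave lake
  position 29–30: leave lake
  position 38–39: leave lake
  position 44–45: leave lake

7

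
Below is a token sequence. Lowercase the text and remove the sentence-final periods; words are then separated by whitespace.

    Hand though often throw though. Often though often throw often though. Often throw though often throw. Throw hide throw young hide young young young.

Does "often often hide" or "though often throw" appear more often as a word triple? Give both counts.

"though often throw" (4 vs 0)

"often often hide": 0 occurrences
"though often throw": 4 occurrences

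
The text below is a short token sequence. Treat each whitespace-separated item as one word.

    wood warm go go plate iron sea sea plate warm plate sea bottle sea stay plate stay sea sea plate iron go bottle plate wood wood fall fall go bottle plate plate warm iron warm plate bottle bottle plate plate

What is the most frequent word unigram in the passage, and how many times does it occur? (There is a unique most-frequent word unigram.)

"plate", 11 times

Unigram frequencies (highest first):
  plate: 11
  sea: 6
  bottle: 5
  warm: 4
  go: 4
  wood: 3
  … (3 more, each ≤ 3)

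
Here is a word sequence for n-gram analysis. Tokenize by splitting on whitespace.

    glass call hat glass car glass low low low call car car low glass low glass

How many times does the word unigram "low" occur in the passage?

5

Scanning the 16 tokens for "low":
  position 7: low
  position 8: low
  position 9: low
  position 13: low
  position 15: low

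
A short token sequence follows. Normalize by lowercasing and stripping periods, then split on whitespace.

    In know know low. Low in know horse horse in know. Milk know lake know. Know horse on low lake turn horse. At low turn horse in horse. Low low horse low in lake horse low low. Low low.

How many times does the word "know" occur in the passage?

7

Scanning the 39 tokens for "know":
  position 2: know
  position 3: know
  position 7: know
  position 11: know
  position 13: know
  position 15: know
  position 16: know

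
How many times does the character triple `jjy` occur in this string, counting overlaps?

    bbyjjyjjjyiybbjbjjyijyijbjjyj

Sliding a length-3 window over the 29 characters (27 positions):
  position 4–6: jjy
  position 8–10: jjy
  position 17–19: jjy
  position 26–28: jjy

4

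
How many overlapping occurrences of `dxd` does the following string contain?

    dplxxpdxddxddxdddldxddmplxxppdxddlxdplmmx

5

Sliding a length-3 window over the 41 characters (39 positions):
  position 7–9: dxd
  position 10–12: dxd
  position 13–15: dxd
  position 19–21: dxd
  position 30–32: dxd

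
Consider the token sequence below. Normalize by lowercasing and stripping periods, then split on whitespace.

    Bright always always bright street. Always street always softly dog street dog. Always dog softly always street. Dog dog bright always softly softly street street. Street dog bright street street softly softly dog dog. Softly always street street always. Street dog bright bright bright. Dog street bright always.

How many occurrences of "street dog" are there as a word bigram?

Scanning the 47 overlapping bigram windows for "street dog":
  position 11–12: street dog
  position 17–18: street dog
  position 26–27: street dog
  position 40–41: street dog

4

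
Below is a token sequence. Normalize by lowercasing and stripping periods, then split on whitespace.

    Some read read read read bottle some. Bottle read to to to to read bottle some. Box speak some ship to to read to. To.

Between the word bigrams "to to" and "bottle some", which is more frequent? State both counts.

"to to" (5 vs 2)

"to to": 5 occurrences
"bottle some": 2 occurrences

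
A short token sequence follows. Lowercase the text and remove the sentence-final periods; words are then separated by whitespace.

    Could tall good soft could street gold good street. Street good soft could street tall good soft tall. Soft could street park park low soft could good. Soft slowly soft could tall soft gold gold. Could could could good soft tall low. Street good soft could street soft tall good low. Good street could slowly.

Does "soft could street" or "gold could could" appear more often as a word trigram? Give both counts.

"soft could street": 4 occurrences
"gold could could": 1 occurrence

"soft could street" (4 vs 1)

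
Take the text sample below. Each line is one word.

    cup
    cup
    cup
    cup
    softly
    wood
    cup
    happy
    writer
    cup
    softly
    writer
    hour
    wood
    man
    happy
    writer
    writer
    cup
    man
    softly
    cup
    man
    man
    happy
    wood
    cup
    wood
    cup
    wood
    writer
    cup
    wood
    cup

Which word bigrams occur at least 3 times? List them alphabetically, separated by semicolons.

Bigram counts meeting the condition (at least 3 times):
  cup cup: 3
  cup wood: 3
  wood cup: 4
  writer cup: 3

cup cup; cup wood; wood cup; writer cup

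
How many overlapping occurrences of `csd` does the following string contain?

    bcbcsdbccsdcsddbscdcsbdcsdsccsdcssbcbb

5

Sliding a length-3 window over the 38 characters (36 positions):
  position 4–6: csd
  position 9–11: csd
  position 12–14: csd
  position 24–26: csd
  position 29–31: csd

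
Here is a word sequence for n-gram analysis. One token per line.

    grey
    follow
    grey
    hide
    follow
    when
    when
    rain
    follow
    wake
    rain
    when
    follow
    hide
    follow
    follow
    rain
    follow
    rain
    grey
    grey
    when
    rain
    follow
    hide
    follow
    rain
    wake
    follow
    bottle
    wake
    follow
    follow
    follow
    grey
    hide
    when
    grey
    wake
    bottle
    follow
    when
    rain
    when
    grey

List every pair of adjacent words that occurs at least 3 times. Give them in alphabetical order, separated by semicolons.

follow follow; follow rain; hide follow; rain follow; when rain

Bigram counts meeting the condition (at least 3 times):
  follow follow: 3
  follow rain: 3
  hide follow: 3
  rain follow: 3
  when rain: 3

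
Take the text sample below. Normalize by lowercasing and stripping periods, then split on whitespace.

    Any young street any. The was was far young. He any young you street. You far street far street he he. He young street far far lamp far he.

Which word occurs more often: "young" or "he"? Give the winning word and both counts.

"young": 4 occurrences
"he": 5 occurrences

"he" (5 vs 4)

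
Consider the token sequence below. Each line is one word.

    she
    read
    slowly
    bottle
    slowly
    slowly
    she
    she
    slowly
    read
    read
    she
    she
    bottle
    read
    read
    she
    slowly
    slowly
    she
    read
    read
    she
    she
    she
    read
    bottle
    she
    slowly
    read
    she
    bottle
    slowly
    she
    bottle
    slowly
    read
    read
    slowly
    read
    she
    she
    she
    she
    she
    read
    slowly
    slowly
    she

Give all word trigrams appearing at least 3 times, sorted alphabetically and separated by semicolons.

read read she; read she she; she she she; slowly slowly she

Trigram counts meeting the condition (at least 3 times):
  read read she: 3
  read she she: 3
  she she she: 4
  slowly slowly she: 3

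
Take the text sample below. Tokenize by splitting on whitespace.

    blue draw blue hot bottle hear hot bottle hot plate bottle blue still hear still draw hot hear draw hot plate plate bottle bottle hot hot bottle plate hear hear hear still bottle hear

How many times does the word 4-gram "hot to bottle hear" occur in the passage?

Scanning the 31 overlapping 4-gram windows for "hot to bottle hear":
  (none found)

0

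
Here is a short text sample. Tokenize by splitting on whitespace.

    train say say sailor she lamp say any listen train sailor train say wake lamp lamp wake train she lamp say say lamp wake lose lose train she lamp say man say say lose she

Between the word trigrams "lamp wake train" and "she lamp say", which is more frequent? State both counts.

"lamp wake train": 1 occurrence
"she lamp say": 3 occurrences

"she lamp say" (3 vs 1)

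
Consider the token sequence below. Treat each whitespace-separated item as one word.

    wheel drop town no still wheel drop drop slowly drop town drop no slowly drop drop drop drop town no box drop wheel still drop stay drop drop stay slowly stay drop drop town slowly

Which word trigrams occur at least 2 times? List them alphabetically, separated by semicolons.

drop drop drop; drop drop town; drop town no; stay drop drop

Trigram counts meeting the condition (at least 2 times):
  drop drop drop: 2
  drop drop town: 2
  drop town no: 2
  stay drop drop: 2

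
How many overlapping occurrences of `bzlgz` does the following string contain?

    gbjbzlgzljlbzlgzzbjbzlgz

Sliding a length-5 window over the 24 characters (20 positions):
  position 4–8: bzlgz
  position 12–16: bzlgz
  position 20–24: bzlgz

3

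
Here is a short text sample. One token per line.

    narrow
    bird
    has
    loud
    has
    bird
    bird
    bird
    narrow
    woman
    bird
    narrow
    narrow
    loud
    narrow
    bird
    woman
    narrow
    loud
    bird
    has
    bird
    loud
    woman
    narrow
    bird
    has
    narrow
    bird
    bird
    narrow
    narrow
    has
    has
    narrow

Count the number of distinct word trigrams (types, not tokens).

35 tokens → 33 trigram windows in total.
Repeated trigrams (each contributes count−1 duplicates):
  bird bird narrow: 2
  bird narrow narrow: 2
  narrow bird has: 2
3 duplicate windows → 33 − 3 = 30 distinct.

30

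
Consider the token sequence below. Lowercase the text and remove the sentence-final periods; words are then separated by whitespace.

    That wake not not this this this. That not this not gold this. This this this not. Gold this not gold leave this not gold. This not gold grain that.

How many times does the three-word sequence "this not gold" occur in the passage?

5

Scanning the 28 overlapping trigram windows for "this not gold":
  position 10–12: this not gold
  position 16–18: this not gold
  position 19–21: this not gold
  position 23–25: this not gold
  position 26–28: this not gold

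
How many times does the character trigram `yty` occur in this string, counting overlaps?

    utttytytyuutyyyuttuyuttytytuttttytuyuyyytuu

3

Sliding a length-3 window over the 43 characters (41 positions):
  position 5–7: yty
  position 7–9: yty
  position 24–26: yty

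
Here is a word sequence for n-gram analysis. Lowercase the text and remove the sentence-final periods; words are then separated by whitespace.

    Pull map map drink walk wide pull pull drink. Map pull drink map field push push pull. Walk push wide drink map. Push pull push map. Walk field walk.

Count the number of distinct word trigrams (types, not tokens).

26

29 tokens → 27 trigram windows in total.
Repeated trigrams (each contributes count−1 duplicates):
  pull drink map: 2
1 duplicate windows → 27 − 1 = 26 distinct.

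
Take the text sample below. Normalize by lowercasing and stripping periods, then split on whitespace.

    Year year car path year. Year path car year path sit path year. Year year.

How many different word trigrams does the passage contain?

15 tokens → 13 trigram windows in total.
Repeated trigrams (each contributes count−1 duplicates):
  path year year: 2
1 duplicate windows → 13 − 1 = 12 distinct.

12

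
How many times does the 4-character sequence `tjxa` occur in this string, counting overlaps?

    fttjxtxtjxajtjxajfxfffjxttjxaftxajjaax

Sliding a length-4 window over the 38 characters (35 positions):
  position 8–11: tjxa
  position 13–16: tjxa
  position 26–29: tjxa

3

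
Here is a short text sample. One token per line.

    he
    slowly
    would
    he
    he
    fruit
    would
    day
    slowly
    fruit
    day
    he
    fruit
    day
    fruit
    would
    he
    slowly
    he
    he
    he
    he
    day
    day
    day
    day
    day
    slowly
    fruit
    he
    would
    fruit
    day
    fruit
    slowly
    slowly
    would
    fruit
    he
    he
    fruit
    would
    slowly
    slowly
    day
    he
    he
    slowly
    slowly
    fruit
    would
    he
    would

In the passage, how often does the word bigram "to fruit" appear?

0

Scanning the 52 overlapping bigram windows for "to fruit":
  (none found)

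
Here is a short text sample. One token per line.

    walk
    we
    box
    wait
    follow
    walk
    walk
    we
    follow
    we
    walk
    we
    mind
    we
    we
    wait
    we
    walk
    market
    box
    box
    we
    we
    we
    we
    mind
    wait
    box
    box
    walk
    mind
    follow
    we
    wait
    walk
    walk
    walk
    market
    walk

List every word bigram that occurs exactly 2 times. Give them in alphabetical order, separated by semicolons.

box box; follow we; walk market; we mind; we wait; we walk

Bigram counts meeting the condition (exactly 2 times):
  box box: 2
  follow we: 2
  walk market: 2
  we mind: 2
  we wait: 2
  we walk: 2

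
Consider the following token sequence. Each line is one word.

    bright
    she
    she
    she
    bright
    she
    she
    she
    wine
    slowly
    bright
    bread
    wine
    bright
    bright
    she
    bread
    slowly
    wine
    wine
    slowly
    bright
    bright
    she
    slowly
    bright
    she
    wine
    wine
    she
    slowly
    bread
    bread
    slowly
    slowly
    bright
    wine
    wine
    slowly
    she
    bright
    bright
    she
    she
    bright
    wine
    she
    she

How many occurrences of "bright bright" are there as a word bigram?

Scanning the 47 overlapping bigram windows for "bright bright":
  position 14–15: bright bright
  position 22–23: bright bright
  position 41–42: bright bright

3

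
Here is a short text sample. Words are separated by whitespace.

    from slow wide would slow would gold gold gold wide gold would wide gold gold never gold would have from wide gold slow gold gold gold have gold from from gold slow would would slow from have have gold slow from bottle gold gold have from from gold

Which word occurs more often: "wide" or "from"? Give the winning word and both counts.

"from" (8 vs 4)

"wide": 4 occurrences
"from": 8 occurrences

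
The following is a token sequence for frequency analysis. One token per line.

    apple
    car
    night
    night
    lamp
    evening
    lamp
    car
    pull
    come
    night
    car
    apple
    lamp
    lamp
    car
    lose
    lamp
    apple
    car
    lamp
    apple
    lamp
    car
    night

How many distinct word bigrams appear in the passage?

25 tokens → 24 bigram windows in total.
Repeated bigrams (each contributes count−1 duplicates):
  lamp car: 3
  apple car: 2
  apple lamp: 2
  car night: 2
  lamp apple: 2
6 duplicate windows → 24 − 6 = 18 distinct.

18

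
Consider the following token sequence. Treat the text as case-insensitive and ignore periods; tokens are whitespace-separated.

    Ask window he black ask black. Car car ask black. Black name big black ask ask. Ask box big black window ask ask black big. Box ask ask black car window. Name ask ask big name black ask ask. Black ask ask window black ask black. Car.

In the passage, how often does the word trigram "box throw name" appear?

Scanning the 45 overlapping trigram windows for "box throw name":
  (none found)

0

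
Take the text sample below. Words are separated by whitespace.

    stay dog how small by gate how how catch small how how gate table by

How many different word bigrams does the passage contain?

13

15 tokens → 14 bigram windows in total.
Repeated bigrams (each contributes count−1 duplicates):
  how how: 2
1 duplicate windows → 14 − 1 = 13 distinct.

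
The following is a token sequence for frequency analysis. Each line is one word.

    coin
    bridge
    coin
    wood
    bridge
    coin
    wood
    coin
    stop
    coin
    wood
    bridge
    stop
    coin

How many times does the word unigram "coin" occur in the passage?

Scanning the 14 tokens for "coin":
  position 1: coin
  position 3: coin
  position 6: coin
  position 8: coin
  position 10: coin
  position 14: coin

6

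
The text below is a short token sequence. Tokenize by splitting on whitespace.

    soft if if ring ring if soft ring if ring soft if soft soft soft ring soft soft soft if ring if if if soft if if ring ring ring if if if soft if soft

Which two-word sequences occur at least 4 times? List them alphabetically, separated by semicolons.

Bigram counts meeting the condition (at least 4 times):
  if if: 6
  if ring: 4
  if soft: 5
  ring if: 4
  soft if: 5
  soft soft: 4

if if; if ring; if soft; ring if; soft if; soft soft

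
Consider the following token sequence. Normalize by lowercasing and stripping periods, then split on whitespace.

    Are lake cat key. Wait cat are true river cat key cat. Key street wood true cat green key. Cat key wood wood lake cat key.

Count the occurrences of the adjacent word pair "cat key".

Scanning the 25 overlapping bigram windows for "cat key":
  position 3–4: cat key
  position 10–11: cat key
  position 12–13: cat key
  position 20–21: cat key
  position 25–26: cat key

5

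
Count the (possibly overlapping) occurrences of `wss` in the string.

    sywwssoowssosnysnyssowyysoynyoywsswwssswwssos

Sliding a length-3 window over the 45 characters (43 positions):
  position 4–6: wss
  position 9–11: wss
  position 32–34: wss
  position 36–38: wss
  position 41–43: wss

5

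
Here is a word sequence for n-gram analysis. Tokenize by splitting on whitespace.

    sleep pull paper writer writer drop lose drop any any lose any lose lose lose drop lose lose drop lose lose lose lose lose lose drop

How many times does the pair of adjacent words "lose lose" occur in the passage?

8

Scanning the 25 overlapping bigram windows for "lose lose":
  position 13–14: lose lose
  position 14–15: lose lose
  position 17–18: lose lose
  position 20–21: lose lose
  position 21–22: lose lose
  position 22–23: lose lose
  position 23–24: lose lose
  position 24–25: lose lose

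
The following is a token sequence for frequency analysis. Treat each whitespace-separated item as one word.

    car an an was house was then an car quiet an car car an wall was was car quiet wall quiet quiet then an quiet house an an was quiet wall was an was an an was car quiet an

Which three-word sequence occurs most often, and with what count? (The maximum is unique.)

"an an was", 3 times

Trigram frequencies (highest first):
  an an was: 3
  car quiet an: 2
  was car quiet: 2
  car an an: 1
  an was house: 1
  was house was: 1
  … (28 more, each ≤ 1)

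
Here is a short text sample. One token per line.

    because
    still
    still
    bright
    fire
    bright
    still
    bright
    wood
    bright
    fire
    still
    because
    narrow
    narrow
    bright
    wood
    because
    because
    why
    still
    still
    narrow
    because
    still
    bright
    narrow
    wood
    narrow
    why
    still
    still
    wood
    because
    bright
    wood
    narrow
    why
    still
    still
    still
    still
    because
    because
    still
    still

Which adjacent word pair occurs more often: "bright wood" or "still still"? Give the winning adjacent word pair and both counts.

"still still" (7 vs 3)

"bright wood": 3 occurrences
"still still": 7 occurrences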